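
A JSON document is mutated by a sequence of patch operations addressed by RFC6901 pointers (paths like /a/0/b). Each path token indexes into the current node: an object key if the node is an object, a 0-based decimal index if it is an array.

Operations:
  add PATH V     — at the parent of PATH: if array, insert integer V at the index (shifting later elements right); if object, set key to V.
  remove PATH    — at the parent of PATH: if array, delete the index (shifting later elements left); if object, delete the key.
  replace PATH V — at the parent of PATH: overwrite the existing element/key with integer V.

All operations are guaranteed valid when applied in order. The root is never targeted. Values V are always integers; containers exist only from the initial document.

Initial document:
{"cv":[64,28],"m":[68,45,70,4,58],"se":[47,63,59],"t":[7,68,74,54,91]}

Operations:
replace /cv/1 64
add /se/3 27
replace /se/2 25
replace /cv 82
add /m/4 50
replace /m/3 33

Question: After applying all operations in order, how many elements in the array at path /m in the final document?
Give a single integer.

Answer: 6

Derivation:
After op 1 (replace /cv/1 64): {"cv":[64,64],"m":[68,45,70,4,58],"se":[47,63,59],"t":[7,68,74,54,91]}
After op 2 (add /se/3 27): {"cv":[64,64],"m":[68,45,70,4,58],"se":[47,63,59,27],"t":[7,68,74,54,91]}
After op 3 (replace /se/2 25): {"cv":[64,64],"m":[68,45,70,4,58],"se":[47,63,25,27],"t":[7,68,74,54,91]}
After op 4 (replace /cv 82): {"cv":82,"m":[68,45,70,4,58],"se":[47,63,25,27],"t":[7,68,74,54,91]}
After op 5 (add /m/4 50): {"cv":82,"m":[68,45,70,4,50,58],"se":[47,63,25,27],"t":[7,68,74,54,91]}
After op 6 (replace /m/3 33): {"cv":82,"m":[68,45,70,33,50,58],"se":[47,63,25,27],"t":[7,68,74,54,91]}
Size at path /m: 6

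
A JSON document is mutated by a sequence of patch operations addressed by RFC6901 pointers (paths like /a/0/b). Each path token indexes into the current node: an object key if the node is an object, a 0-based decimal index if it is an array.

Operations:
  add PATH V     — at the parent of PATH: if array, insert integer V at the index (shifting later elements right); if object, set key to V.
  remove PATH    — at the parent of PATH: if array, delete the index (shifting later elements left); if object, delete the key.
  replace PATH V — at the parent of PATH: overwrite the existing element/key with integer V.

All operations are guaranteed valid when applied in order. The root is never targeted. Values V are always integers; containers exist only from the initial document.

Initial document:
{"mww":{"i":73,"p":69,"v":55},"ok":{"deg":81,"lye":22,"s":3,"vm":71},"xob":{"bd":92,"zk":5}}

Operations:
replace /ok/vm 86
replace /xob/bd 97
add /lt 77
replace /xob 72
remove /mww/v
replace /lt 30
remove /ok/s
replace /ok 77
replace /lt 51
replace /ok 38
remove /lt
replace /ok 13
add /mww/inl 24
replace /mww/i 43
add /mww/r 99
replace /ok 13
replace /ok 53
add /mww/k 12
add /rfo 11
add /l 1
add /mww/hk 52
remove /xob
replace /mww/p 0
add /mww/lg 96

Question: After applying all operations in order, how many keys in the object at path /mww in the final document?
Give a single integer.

After op 1 (replace /ok/vm 86): {"mww":{"i":73,"p":69,"v":55},"ok":{"deg":81,"lye":22,"s":3,"vm":86},"xob":{"bd":92,"zk":5}}
After op 2 (replace /xob/bd 97): {"mww":{"i":73,"p":69,"v":55},"ok":{"deg":81,"lye":22,"s":3,"vm":86},"xob":{"bd":97,"zk":5}}
After op 3 (add /lt 77): {"lt":77,"mww":{"i":73,"p":69,"v":55},"ok":{"deg":81,"lye":22,"s":3,"vm":86},"xob":{"bd":97,"zk":5}}
After op 4 (replace /xob 72): {"lt":77,"mww":{"i":73,"p":69,"v":55},"ok":{"deg":81,"lye":22,"s":3,"vm":86},"xob":72}
After op 5 (remove /mww/v): {"lt":77,"mww":{"i":73,"p":69},"ok":{"deg":81,"lye":22,"s":3,"vm":86},"xob":72}
After op 6 (replace /lt 30): {"lt":30,"mww":{"i":73,"p":69},"ok":{"deg":81,"lye":22,"s":3,"vm":86},"xob":72}
After op 7 (remove /ok/s): {"lt":30,"mww":{"i":73,"p":69},"ok":{"deg":81,"lye":22,"vm":86},"xob":72}
After op 8 (replace /ok 77): {"lt":30,"mww":{"i":73,"p":69},"ok":77,"xob":72}
After op 9 (replace /lt 51): {"lt":51,"mww":{"i":73,"p":69},"ok":77,"xob":72}
After op 10 (replace /ok 38): {"lt":51,"mww":{"i":73,"p":69},"ok":38,"xob":72}
After op 11 (remove /lt): {"mww":{"i":73,"p":69},"ok":38,"xob":72}
After op 12 (replace /ok 13): {"mww":{"i":73,"p":69},"ok":13,"xob":72}
After op 13 (add /mww/inl 24): {"mww":{"i":73,"inl":24,"p":69},"ok":13,"xob":72}
After op 14 (replace /mww/i 43): {"mww":{"i":43,"inl":24,"p":69},"ok":13,"xob":72}
After op 15 (add /mww/r 99): {"mww":{"i":43,"inl":24,"p":69,"r":99},"ok":13,"xob":72}
After op 16 (replace /ok 13): {"mww":{"i":43,"inl":24,"p":69,"r":99},"ok":13,"xob":72}
After op 17 (replace /ok 53): {"mww":{"i":43,"inl":24,"p":69,"r":99},"ok":53,"xob":72}
After op 18 (add /mww/k 12): {"mww":{"i":43,"inl":24,"k":12,"p":69,"r":99},"ok":53,"xob":72}
After op 19 (add /rfo 11): {"mww":{"i":43,"inl":24,"k":12,"p":69,"r":99},"ok":53,"rfo":11,"xob":72}
After op 20 (add /l 1): {"l":1,"mww":{"i":43,"inl":24,"k":12,"p":69,"r":99},"ok":53,"rfo":11,"xob":72}
After op 21 (add /mww/hk 52): {"l":1,"mww":{"hk":52,"i":43,"inl":24,"k":12,"p":69,"r":99},"ok":53,"rfo":11,"xob":72}
After op 22 (remove /xob): {"l":1,"mww":{"hk":52,"i":43,"inl":24,"k":12,"p":69,"r":99},"ok":53,"rfo":11}
After op 23 (replace /mww/p 0): {"l":1,"mww":{"hk":52,"i":43,"inl":24,"k":12,"p":0,"r":99},"ok":53,"rfo":11}
After op 24 (add /mww/lg 96): {"l":1,"mww":{"hk":52,"i":43,"inl":24,"k":12,"lg":96,"p":0,"r":99},"ok":53,"rfo":11}
Size at path /mww: 7

Answer: 7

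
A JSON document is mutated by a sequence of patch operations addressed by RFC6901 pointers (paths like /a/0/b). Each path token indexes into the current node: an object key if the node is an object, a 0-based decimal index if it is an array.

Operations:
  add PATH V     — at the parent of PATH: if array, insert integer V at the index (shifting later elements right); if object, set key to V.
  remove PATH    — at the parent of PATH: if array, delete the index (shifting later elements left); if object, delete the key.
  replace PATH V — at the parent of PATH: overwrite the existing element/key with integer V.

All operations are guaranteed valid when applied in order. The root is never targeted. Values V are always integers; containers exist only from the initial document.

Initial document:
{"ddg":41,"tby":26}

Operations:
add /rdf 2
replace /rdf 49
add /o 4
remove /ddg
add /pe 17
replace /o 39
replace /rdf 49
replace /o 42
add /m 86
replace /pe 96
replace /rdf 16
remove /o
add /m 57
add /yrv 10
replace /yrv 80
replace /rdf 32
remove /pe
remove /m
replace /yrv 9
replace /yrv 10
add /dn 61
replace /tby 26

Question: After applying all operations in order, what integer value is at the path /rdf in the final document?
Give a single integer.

Answer: 32

Derivation:
After op 1 (add /rdf 2): {"ddg":41,"rdf":2,"tby":26}
After op 2 (replace /rdf 49): {"ddg":41,"rdf":49,"tby":26}
After op 3 (add /o 4): {"ddg":41,"o":4,"rdf":49,"tby":26}
After op 4 (remove /ddg): {"o":4,"rdf":49,"tby":26}
After op 5 (add /pe 17): {"o":4,"pe":17,"rdf":49,"tby":26}
After op 6 (replace /o 39): {"o":39,"pe":17,"rdf":49,"tby":26}
After op 7 (replace /rdf 49): {"o":39,"pe":17,"rdf":49,"tby":26}
After op 8 (replace /o 42): {"o":42,"pe":17,"rdf":49,"tby":26}
After op 9 (add /m 86): {"m":86,"o":42,"pe":17,"rdf":49,"tby":26}
After op 10 (replace /pe 96): {"m":86,"o":42,"pe":96,"rdf":49,"tby":26}
After op 11 (replace /rdf 16): {"m":86,"o":42,"pe":96,"rdf":16,"tby":26}
After op 12 (remove /o): {"m":86,"pe":96,"rdf":16,"tby":26}
After op 13 (add /m 57): {"m":57,"pe":96,"rdf":16,"tby":26}
After op 14 (add /yrv 10): {"m":57,"pe":96,"rdf":16,"tby":26,"yrv":10}
After op 15 (replace /yrv 80): {"m":57,"pe":96,"rdf":16,"tby":26,"yrv":80}
After op 16 (replace /rdf 32): {"m":57,"pe":96,"rdf":32,"tby":26,"yrv":80}
After op 17 (remove /pe): {"m":57,"rdf":32,"tby":26,"yrv":80}
After op 18 (remove /m): {"rdf":32,"tby":26,"yrv":80}
After op 19 (replace /yrv 9): {"rdf":32,"tby":26,"yrv":9}
After op 20 (replace /yrv 10): {"rdf":32,"tby":26,"yrv":10}
After op 21 (add /dn 61): {"dn":61,"rdf":32,"tby":26,"yrv":10}
After op 22 (replace /tby 26): {"dn":61,"rdf":32,"tby":26,"yrv":10}
Value at /rdf: 32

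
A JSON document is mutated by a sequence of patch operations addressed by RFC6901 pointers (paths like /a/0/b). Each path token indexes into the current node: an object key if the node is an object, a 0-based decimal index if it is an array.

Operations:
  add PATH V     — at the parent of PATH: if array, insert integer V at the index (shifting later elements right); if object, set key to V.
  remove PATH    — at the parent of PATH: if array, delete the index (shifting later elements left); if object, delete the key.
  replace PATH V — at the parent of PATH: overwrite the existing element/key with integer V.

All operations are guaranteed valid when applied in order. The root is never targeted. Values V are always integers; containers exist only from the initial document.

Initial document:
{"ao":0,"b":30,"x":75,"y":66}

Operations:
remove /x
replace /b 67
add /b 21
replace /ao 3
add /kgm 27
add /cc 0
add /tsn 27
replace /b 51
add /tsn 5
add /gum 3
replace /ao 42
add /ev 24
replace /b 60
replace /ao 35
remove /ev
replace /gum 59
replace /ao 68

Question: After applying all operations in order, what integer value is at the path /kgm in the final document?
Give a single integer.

After op 1 (remove /x): {"ao":0,"b":30,"y":66}
After op 2 (replace /b 67): {"ao":0,"b":67,"y":66}
After op 3 (add /b 21): {"ao":0,"b":21,"y":66}
After op 4 (replace /ao 3): {"ao":3,"b":21,"y":66}
After op 5 (add /kgm 27): {"ao":3,"b":21,"kgm":27,"y":66}
After op 6 (add /cc 0): {"ao":3,"b":21,"cc":0,"kgm":27,"y":66}
After op 7 (add /tsn 27): {"ao":3,"b":21,"cc":0,"kgm":27,"tsn":27,"y":66}
After op 8 (replace /b 51): {"ao":3,"b":51,"cc":0,"kgm":27,"tsn":27,"y":66}
After op 9 (add /tsn 5): {"ao":3,"b":51,"cc":0,"kgm":27,"tsn":5,"y":66}
After op 10 (add /gum 3): {"ao":3,"b":51,"cc":0,"gum":3,"kgm":27,"tsn":5,"y":66}
After op 11 (replace /ao 42): {"ao":42,"b":51,"cc":0,"gum":3,"kgm":27,"tsn":5,"y":66}
After op 12 (add /ev 24): {"ao":42,"b":51,"cc":0,"ev":24,"gum":3,"kgm":27,"tsn":5,"y":66}
After op 13 (replace /b 60): {"ao":42,"b":60,"cc":0,"ev":24,"gum":3,"kgm":27,"tsn":5,"y":66}
After op 14 (replace /ao 35): {"ao":35,"b":60,"cc":0,"ev":24,"gum":3,"kgm":27,"tsn":5,"y":66}
After op 15 (remove /ev): {"ao":35,"b":60,"cc":0,"gum":3,"kgm":27,"tsn":5,"y":66}
After op 16 (replace /gum 59): {"ao":35,"b":60,"cc":0,"gum":59,"kgm":27,"tsn":5,"y":66}
After op 17 (replace /ao 68): {"ao":68,"b":60,"cc":0,"gum":59,"kgm":27,"tsn":5,"y":66}
Value at /kgm: 27

Answer: 27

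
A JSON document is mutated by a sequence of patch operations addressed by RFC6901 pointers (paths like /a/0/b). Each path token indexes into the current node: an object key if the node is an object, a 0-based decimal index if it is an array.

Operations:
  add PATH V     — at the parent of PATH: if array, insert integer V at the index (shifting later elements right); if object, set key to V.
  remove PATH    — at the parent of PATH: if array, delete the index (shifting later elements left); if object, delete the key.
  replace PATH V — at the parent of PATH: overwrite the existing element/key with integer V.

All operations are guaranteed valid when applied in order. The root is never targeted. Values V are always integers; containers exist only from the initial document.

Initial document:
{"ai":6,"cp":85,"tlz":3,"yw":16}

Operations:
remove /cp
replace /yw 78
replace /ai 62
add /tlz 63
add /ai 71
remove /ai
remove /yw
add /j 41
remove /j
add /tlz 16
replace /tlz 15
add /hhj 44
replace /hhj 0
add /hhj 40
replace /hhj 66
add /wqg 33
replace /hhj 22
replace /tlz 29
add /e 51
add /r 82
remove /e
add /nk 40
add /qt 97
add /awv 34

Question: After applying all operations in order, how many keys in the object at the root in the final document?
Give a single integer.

Answer: 7

Derivation:
After op 1 (remove /cp): {"ai":6,"tlz":3,"yw":16}
After op 2 (replace /yw 78): {"ai":6,"tlz":3,"yw":78}
After op 3 (replace /ai 62): {"ai":62,"tlz":3,"yw":78}
After op 4 (add /tlz 63): {"ai":62,"tlz":63,"yw":78}
After op 5 (add /ai 71): {"ai":71,"tlz":63,"yw":78}
After op 6 (remove /ai): {"tlz":63,"yw":78}
After op 7 (remove /yw): {"tlz":63}
After op 8 (add /j 41): {"j":41,"tlz":63}
After op 9 (remove /j): {"tlz":63}
After op 10 (add /tlz 16): {"tlz":16}
After op 11 (replace /tlz 15): {"tlz":15}
After op 12 (add /hhj 44): {"hhj":44,"tlz":15}
After op 13 (replace /hhj 0): {"hhj":0,"tlz":15}
After op 14 (add /hhj 40): {"hhj":40,"tlz":15}
After op 15 (replace /hhj 66): {"hhj":66,"tlz":15}
After op 16 (add /wqg 33): {"hhj":66,"tlz":15,"wqg":33}
After op 17 (replace /hhj 22): {"hhj":22,"tlz":15,"wqg":33}
After op 18 (replace /tlz 29): {"hhj":22,"tlz":29,"wqg":33}
After op 19 (add /e 51): {"e":51,"hhj":22,"tlz":29,"wqg":33}
After op 20 (add /r 82): {"e":51,"hhj":22,"r":82,"tlz":29,"wqg":33}
After op 21 (remove /e): {"hhj":22,"r":82,"tlz":29,"wqg":33}
After op 22 (add /nk 40): {"hhj":22,"nk":40,"r":82,"tlz":29,"wqg":33}
After op 23 (add /qt 97): {"hhj":22,"nk":40,"qt":97,"r":82,"tlz":29,"wqg":33}
After op 24 (add /awv 34): {"awv":34,"hhj":22,"nk":40,"qt":97,"r":82,"tlz":29,"wqg":33}
Size at the root: 7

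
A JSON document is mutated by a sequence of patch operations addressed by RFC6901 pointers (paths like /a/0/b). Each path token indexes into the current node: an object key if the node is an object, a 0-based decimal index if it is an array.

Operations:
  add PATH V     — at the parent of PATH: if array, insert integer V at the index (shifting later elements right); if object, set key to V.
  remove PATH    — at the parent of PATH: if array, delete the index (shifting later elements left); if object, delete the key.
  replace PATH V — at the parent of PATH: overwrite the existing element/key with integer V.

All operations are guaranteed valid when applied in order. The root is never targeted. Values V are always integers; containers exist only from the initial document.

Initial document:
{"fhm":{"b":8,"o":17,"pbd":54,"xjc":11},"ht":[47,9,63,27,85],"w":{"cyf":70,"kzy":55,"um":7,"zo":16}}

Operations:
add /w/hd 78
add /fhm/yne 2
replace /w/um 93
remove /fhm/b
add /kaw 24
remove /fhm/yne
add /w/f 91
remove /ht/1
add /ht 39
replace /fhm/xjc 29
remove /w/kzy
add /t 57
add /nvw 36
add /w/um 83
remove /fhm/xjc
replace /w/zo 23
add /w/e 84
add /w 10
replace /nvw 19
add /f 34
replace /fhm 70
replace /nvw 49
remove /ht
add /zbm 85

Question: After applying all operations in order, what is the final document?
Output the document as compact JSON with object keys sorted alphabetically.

After op 1 (add /w/hd 78): {"fhm":{"b":8,"o":17,"pbd":54,"xjc":11},"ht":[47,9,63,27,85],"w":{"cyf":70,"hd":78,"kzy":55,"um":7,"zo":16}}
After op 2 (add /fhm/yne 2): {"fhm":{"b":8,"o":17,"pbd":54,"xjc":11,"yne":2},"ht":[47,9,63,27,85],"w":{"cyf":70,"hd":78,"kzy":55,"um":7,"zo":16}}
After op 3 (replace /w/um 93): {"fhm":{"b":8,"o":17,"pbd":54,"xjc":11,"yne":2},"ht":[47,9,63,27,85],"w":{"cyf":70,"hd":78,"kzy":55,"um":93,"zo":16}}
After op 4 (remove /fhm/b): {"fhm":{"o":17,"pbd":54,"xjc":11,"yne":2},"ht":[47,9,63,27,85],"w":{"cyf":70,"hd":78,"kzy":55,"um":93,"zo":16}}
After op 5 (add /kaw 24): {"fhm":{"o":17,"pbd":54,"xjc":11,"yne":2},"ht":[47,9,63,27,85],"kaw":24,"w":{"cyf":70,"hd":78,"kzy":55,"um":93,"zo":16}}
After op 6 (remove /fhm/yne): {"fhm":{"o":17,"pbd":54,"xjc":11},"ht":[47,9,63,27,85],"kaw":24,"w":{"cyf":70,"hd":78,"kzy":55,"um":93,"zo":16}}
After op 7 (add /w/f 91): {"fhm":{"o":17,"pbd":54,"xjc":11},"ht":[47,9,63,27,85],"kaw":24,"w":{"cyf":70,"f":91,"hd":78,"kzy":55,"um":93,"zo":16}}
After op 8 (remove /ht/1): {"fhm":{"o":17,"pbd":54,"xjc":11},"ht":[47,63,27,85],"kaw":24,"w":{"cyf":70,"f":91,"hd":78,"kzy":55,"um":93,"zo":16}}
After op 9 (add /ht 39): {"fhm":{"o":17,"pbd":54,"xjc":11},"ht":39,"kaw":24,"w":{"cyf":70,"f":91,"hd":78,"kzy":55,"um":93,"zo":16}}
After op 10 (replace /fhm/xjc 29): {"fhm":{"o":17,"pbd":54,"xjc":29},"ht":39,"kaw":24,"w":{"cyf":70,"f":91,"hd":78,"kzy":55,"um":93,"zo":16}}
After op 11 (remove /w/kzy): {"fhm":{"o":17,"pbd":54,"xjc":29},"ht":39,"kaw":24,"w":{"cyf":70,"f":91,"hd":78,"um":93,"zo":16}}
After op 12 (add /t 57): {"fhm":{"o":17,"pbd":54,"xjc":29},"ht":39,"kaw":24,"t":57,"w":{"cyf":70,"f":91,"hd":78,"um":93,"zo":16}}
After op 13 (add /nvw 36): {"fhm":{"o":17,"pbd":54,"xjc":29},"ht":39,"kaw":24,"nvw":36,"t":57,"w":{"cyf":70,"f":91,"hd":78,"um":93,"zo":16}}
After op 14 (add /w/um 83): {"fhm":{"o":17,"pbd":54,"xjc":29},"ht":39,"kaw":24,"nvw":36,"t":57,"w":{"cyf":70,"f":91,"hd":78,"um":83,"zo":16}}
After op 15 (remove /fhm/xjc): {"fhm":{"o":17,"pbd":54},"ht":39,"kaw":24,"nvw":36,"t":57,"w":{"cyf":70,"f":91,"hd":78,"um":83,"zo":16}}
After op 16 (replace /w/zo 23): {"fhm":{"o":17,"pbd":54},"ht":39,"kaw":24,"nvw":36,"t":57,"w":{"cyf":70,"f":91,"hd":78,"um":83,"zo":23}}
After op 17 (add /w/e 84): {"fhm":{"o":17,"pbd":54},"ht":39,"kaw":24,"nvw":36,"t":57,"w":{"cyf":70,"e":84,"f":91,"hd":78,"um":83,"zo":23}}
After op 18 (add /w 10): {"fhm":{"o":17,"pbd":54},"ht":39,"kaw":24,"nvw":36,"t":57,"w":10}
After op 19 (replace /nvw 19): {"fhm":{"o":17,"pbd":54},"ht":39,"kaw":24,"nvw":19,"t":57,"w":10}
After op 20 (add /f 34): {"f":34,"fhm":{"o":17,"pbd":54},"ht":39,"kaw":24,"nvw":19,"t":57,"w":10}
After op 21 (replace /fhm 70): {"f":34,"fhm":70,"ht":39,"kaw":24,"nvw":19,"t":57,"w":10}
After op 22 (replace /nvw 49): {"f":34,"fhm":70,"ht":39,"kaw":24,"nvw":49,"t":57,"w":10}
After op 23 (remove /ht): {"f":34,"fhm":70,"kaw":24,"nvw":49,"t":57,"w":10}
After op 24 (add /zbm 85): {"f":34,"fhm":70,"kaw":24,"nvw":49,"t":57,"w":10,"zbm":85}

Answer: {"f":34,"fhm":70,"kaw":24,"nvw":49,"t":57,"w":10,"zbm":85}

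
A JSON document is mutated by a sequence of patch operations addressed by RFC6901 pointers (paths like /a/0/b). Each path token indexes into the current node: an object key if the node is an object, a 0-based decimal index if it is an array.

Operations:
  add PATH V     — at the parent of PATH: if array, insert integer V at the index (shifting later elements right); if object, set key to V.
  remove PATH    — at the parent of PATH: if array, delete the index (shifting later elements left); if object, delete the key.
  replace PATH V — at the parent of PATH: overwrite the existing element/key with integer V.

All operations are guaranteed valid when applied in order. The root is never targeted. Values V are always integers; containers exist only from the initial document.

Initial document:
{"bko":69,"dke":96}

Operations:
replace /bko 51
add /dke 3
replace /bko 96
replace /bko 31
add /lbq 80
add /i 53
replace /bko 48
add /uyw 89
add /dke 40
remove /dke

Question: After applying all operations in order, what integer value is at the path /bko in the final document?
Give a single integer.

Answer: 48

Derivation:
After op 1 (replace /bko 51): {"bko":51,"dke":96}
After op 2 (add /dke 3): {"bko":51,"dke":3}
After op 3 (replace /bko 96): {"bko":96,"dke":3}
After op 4 (replace /bko 31): {"bko":31,"dke":3}
After op 5 (add /lbq 80): {"bko":31,"dke":3,"lbq":80}
After op 6 (add /i 53): {"bko":31,"dke":3,"i":53,"lbq":80}
After op 7 (replace /bko 48): {"bko":48,"dke":3,"i":53,"lbq":80}
After op 8 (add /uyw 89): {"bko":48,"dke":3,"i":53,"lbq":80,"uyw":89}
After op 9 (add /dke 40): {"bko":48,"dke":40,"i":53,"lbq":80,"uyw":89}
After op 10 (remove /dke): {"bko":48,"i":53,"lbq":80,"uyw":89}
Value at /bko: 48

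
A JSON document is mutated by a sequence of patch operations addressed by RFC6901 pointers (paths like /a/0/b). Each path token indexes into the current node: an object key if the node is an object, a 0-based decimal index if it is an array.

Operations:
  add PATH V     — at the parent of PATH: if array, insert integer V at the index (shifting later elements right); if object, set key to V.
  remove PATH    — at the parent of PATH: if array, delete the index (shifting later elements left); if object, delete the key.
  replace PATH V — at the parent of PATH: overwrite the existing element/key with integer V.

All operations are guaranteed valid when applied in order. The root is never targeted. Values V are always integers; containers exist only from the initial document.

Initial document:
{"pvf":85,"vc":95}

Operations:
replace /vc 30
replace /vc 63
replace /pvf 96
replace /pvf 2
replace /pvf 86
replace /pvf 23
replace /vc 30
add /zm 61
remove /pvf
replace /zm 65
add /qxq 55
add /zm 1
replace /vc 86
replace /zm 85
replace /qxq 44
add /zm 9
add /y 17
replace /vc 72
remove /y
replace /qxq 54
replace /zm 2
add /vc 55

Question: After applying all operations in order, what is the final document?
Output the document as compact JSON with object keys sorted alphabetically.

After op 1 (replace /vc 30): {"pvf":85,"vc":30}
After op 2 (replace /vc 63): {"pvf":85,"vc":63}
After op 3 (replace /pvf 96): {"pvf":96,"vc":63}
After op 4 (replace /pvf 2): {"pvf":2,"vc":63}
After op 5 (replace /pvf 86): {"pvf":86,"vc":63}
After op 6 (replace /pvf 23): {"pvf":23,"vc":63}
After op 7 (replace /vc 30): {"pvf":23,"vc":30}
After op 8 (add /zm 61): {"pvf":23,"vc":30,"zm":61}
After op 9 (remove /pvf): {"vc":30,"zm":61}
After op 10 (replace /zm 65): {"vc":30,"zm":65}
After op 11 (add /qxq 55): {"qxq":55,"vc":30,"zm":65}
After op 12 (add /zm 1): {"qxq":55,"vc":30,"zm":1}
After op 13 (replace /vc 86): {"qxq":55,"vc":86,"zm":1}
After op 14 (replace /zm 85): {"qxq":55,"vc":86,"zm":85}
After op 15 (replace /qxq 44): {"qxq":44,"vc":86,"zm":85}
After op 16 (add /zm 9): {"qxq":44,"vc":86,"zm":9}
After op 17 (add /y 17): {"qxq":44,"vc":86,"y":17,"zm":9}
After op 18 (replace /vc 72): {"qxq":44,"vc":72,"y":17,"zm":9}
After op 19 (remove /y): {"qxq":44,"vc":72,"zm":9}
After op 20 (replace /qxq 54): {"qxq":54,"vc":72,"zm":9}
After op 21 (replace /zm 2): {"qxq":54,"vc":72,"zm":2}
After op 22 (add /vc 55): {"qxq":54,"vc":55,"zm":2}

Answer: {"qxq":54,"vc":55,"zm":2}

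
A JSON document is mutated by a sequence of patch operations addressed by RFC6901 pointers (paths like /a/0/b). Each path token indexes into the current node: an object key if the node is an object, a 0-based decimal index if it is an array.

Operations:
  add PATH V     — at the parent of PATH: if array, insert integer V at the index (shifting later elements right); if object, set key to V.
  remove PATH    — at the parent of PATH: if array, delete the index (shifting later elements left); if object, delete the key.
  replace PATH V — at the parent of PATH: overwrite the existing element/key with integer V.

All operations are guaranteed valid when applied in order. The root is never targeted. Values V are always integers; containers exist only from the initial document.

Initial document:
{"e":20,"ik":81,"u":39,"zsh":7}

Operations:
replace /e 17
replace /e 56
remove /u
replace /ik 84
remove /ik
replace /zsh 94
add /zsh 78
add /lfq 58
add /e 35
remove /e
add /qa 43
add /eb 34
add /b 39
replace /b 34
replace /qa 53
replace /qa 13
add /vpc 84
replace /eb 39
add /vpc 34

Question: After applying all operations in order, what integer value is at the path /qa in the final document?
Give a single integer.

After op 1 (replace /e 17): {"e":17,"ik":81,"u":39,"zsh":7}
After op 2 (replace /e 56): {"e":56,"ik":81,"u":39,"zsh":7}
After op 3 (remove /u): {"e":56,"ik":81,"zsh":7}
After op 4 (replace /ik 84): {"e":56,"ik":84,"zsh":7}
After op 5 (remove /ik): {"e":56,"zsh":7}
After op 6 (replace /zsh 94): {"e":56,"zsh":94}
After op 7 (add /zsh 78): {"e":56,"zsh":78}
After op 8 (add /lfq 58): {"e":56,"lfq":58,"zsh":78}
After op 9 (add /e 35): {"e":35,"lfq":58,"zsh":78}
After op 10 (remove /e): {"lfq":58,"zsh":78}
After op 11 (add /qa 43): {"lfq":58,"qa":43,"zsh":78}
After op 12 (add /eb 34): {"eb":34,"lfq":58,"qa":43,"zsh":78}
After op 13 (add /b 39): {"b":39,"eb":34,"lfq":58,"qa":43,"zsh":78}
After op 14 (replace /b 34): {"b":34,"eb":34,"lfq":58,"qa":43,"zsh":78}
After op 15 (replace /qa 53): {"b":34,"eb":34,"lfq":58,"qa":53,"zsh":78}
After op 16 (replace /qa 13): {"b":34,"eb":34,"lfq":58,"qa":13,"zsh":78}
After op 17 (add /vpc 84): {"b":34,"eb":34,"lfq":58,"qa":13,"vpc":84,"zsh":78}
After op 18 (replace /eb 39): {"b":34,"eb":39,"lfq":58,"qa":13,"vpc":84,"zsh":78}
After op 19 (add /vpc 34): {"b":34,"eb":39,"lfq":58,"qa":13,"vpc":34,"zsh":78}
Value at /qa: 13

Answer: 13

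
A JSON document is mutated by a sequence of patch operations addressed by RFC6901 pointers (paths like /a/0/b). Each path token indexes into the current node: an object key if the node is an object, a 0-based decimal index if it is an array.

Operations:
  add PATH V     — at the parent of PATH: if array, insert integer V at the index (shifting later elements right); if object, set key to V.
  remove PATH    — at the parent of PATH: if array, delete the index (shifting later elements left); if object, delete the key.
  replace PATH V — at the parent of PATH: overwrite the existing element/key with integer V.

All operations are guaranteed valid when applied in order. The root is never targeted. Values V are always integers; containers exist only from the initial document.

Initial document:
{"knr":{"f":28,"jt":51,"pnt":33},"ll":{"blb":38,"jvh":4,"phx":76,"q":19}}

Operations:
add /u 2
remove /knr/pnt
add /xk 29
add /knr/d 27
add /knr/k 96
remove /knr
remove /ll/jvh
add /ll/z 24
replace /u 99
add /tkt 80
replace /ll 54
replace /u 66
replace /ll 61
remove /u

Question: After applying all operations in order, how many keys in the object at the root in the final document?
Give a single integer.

After op 1 (add /u 2): {"knr":{"f":28,"jt":51,"pnt":33},"ll":{"blb":38,"jvh":4,"phx":76,"q":19},"u":2}
After op 2 (remove /knr/pnt): {"knr":{"f":28,"jt":51},"ll":{"blb":38,"jvh":4,"phx":76,"q":19},"u":2}
After op 3 (add /xk 29): {"knr":{"f":28,"jt":51},"ll":{"blb":38,"jvh":4,"phx":76,"q":19},"u":2,"xk":29}
After op 4 (add /knr/d 27): {"knr":{"d":27,"f":28,"jt":51},"ll":{"blb":38,"jvh":4,"phx":76,"q":19},"u":2,"xk":29}
After op 5 (add /knr/k 96): {"knr":{"d":27,"f":28,"jt":51,"k":96},"ll":{"blb":38,"jvh":4,"phx":76,"q":19},"u":2,"xk":29}
After op 6 (remove /knr): {"ll":{"blb":38,"jvh":4,"phx":76,"q":19},"u":2,"xk":29}
After op 7 (remove /ll/jvh): {"ll":{"blb":38,"phx":76,"q":19},"u":2,"xk":29}
After op 8 (add /ll/z 24): {"ll":{"blb":38,"phx":76,"q":19,"z":24},"u":2,"xk":29}
After op 9 (replace /u 99): {"ll":{"blb":38,"phx":76,"q":19,"z":24},"u":99,"xk":29}
After op 10 (add /tkt 80): {"ll":{"blb":38,"phx":76,"q":19,"z":24},"tkt":80,"u":99,"xk":29}
After op 11 (replace /ll 54): {"ll":54,"tkt":80,"u":99,"xk":29}
After op 12 (replace /u 66): {"ll":54,"tkt":80,"u":66,"xk":29}
After op 13 (replace /ll 61): {"ll":61,"tkt":80,"u":66,"xk":29}
After op 14 (remove /u): {"ll":61,"tkt":80,"xk":29}
Size at the root: 3

Answer: 3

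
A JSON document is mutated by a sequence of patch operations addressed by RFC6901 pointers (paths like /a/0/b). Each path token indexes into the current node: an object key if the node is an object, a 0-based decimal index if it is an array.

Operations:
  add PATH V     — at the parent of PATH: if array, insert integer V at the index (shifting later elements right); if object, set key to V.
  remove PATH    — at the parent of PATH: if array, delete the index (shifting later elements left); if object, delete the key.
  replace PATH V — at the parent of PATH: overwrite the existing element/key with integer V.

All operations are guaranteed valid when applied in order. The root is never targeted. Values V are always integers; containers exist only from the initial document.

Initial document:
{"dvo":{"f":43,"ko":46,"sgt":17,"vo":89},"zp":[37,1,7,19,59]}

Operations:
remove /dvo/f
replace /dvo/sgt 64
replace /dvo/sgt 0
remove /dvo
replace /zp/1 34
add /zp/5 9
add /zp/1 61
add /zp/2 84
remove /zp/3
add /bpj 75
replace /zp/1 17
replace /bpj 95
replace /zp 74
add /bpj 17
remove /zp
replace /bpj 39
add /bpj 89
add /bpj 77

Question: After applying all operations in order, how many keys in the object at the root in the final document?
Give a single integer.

Answer: 1

Derivation:
After op 1 (remove /dvo/f): {"dvo":{"ko":46,"sgt":17,"vo":89},"zp":[37,1,7,19,59]}
After op 2 (replace /dvo/sgt 64): {"dvo":{"ko":46,"sgt":64,"vo":89},"zp":[37,1,7,19,59]}
After op 3 (replace /dvo/sgt 0): {"dvo":{"ko":46,"sgt":0,"vo":89},"zp":[37,1,7,19,59]}
After op 4 (remove /dvo): {"zp":[37,1,7,19,59]}
After op 5 (replace /zp/1 34): {"zp":[37,34,7,19,59]}
After op 6 (add /zp/5 9): {"zp":[37,34,7,19,59,9]}
After op 7 (add /zp/1 61): {"zp":[37,61,34,7,19,59,9]}
After op 8 (add /zp/2 84): {"zp":[37,61,84,34,7,19,59,9]}
After op 9 (remove /zp/3): {"zp":[37,61,84,7,19,59,9]}
After op 10 (add /bpj 75): {"bpj":75,"zp":[37,61,84,7,19,59,9]}
After op 11 (replace /zp/1 17): {"bpj":75,"zp":[37,17,84,7,19,59,9]}
After op 12 (replace /bpj 95): {"bpj":95,"zp":[37,17,84,7,19,59,9]}
After op 13 (replace /zp 74): {"bpj":95,"zp":74}
After op 14 (add /bpj 17): {"bpj":17,"zp":74}
After op 15 (remove /zp): {"bpj":17}
After op 16 (replace /bpj 39): {"bpj":39}
After op 17 (add /bpj 89): {"bpj":89}
After op 18 (add /bpj 77): {"bpj":77}
Size at the root: 1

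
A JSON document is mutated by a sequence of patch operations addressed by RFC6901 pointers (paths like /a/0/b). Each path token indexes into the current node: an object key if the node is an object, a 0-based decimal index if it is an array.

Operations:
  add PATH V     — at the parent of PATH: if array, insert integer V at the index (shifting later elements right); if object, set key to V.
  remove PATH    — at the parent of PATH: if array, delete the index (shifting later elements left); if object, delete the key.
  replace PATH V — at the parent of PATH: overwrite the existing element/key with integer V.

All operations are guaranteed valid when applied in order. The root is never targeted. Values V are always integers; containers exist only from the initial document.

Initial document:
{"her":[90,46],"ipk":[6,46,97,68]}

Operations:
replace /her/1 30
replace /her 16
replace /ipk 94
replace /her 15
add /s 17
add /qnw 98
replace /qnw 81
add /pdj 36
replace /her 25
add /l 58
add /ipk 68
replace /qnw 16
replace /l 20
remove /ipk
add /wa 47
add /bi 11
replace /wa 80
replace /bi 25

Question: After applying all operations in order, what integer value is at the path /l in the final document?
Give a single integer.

After op 1 (replace /her/1 30): {"her":[90,30],"ipk":[6,46,97,68]}
After op 2 (replace /her 16): {"her":16,"ipk":[6,46,97,68]}
After op 3 (replace /ipk 94): {"her":16,"ipk":94}
After op 4 (replace /her 15): {"her":15,"ipk":94}
After op 5 (add /s 17): {"her":15,"ipk":94,"s":17}
After op 6 (add /qnw 98): {"her":15,"ipk":94,"qnw":98,"s":17}
After op 7 (replace /qnw 81): {"her":15,"ipk":94,"qnw":81,"s":17}
After op 8 (add /pdj 36): {"her":15,"ipk":94,"pdj":36,"qnw":81,"s":17}
After op 9 (replace /her 25): {"her":25,"ipk":94,"pdj":36,"qnw":81,"s":17}
After op 10 (add /l 58): {"her":25,"ipk":94,"l":58,"pdj":36,"qnw":81,"s":17}
After op 11 (add /ipk 68): {"her":25,"ipk":68,"l":58,"pdj":36,"qnw":81,"s":17}
After op 12 (replace /qnw 16): {"her":25,"ipk":68,"l":58,"pdj":36,"qnw":16,"s":17}
After op 13 (replace /l 20): {"her":25,"ipk":68,"l":20,"pdj":36,"qnw":16,"s":17}
After op 14 (remove /ipk): {"her":25,"l":20,"pdj":36,"qnw":16,"s":17}
After op 15 (add /wa 47): {"her":25,"l":20,"pdj":36,"qnw":16,"s":17,"wa":47}
After op 16 (add /bi 11): {"bi":11,"her":25,"l":20,"pdj":36,"qnw":16,"s":17,"wa":47}
After op 17 (replace /wa 80): {"bi":11,"her":25,"l":20,"pdj":36,"qnw":16,"s":17,"wa":80}
After op 18 (replace /bi 25): {"bi":25,"her":25,"l":20,"pdj":36,"qnw":16,"s":17,"wa":80}
Value at /l: 20

Answer: 20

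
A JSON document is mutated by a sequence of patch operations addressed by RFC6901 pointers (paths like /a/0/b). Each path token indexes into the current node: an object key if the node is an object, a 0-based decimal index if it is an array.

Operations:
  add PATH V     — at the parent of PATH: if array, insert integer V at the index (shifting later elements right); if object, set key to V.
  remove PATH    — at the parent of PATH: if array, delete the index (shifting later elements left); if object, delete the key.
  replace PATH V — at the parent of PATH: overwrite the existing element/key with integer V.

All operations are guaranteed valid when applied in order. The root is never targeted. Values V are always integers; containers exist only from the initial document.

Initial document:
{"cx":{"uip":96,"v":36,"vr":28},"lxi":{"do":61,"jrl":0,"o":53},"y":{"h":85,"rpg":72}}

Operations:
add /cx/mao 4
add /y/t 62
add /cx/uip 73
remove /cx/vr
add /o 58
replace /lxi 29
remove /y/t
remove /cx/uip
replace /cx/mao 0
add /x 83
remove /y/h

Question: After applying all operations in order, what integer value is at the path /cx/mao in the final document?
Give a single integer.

After op 1 (add /cx/mao 4): {"cx":{"mao":4,"uip":96,"v":36,"vr":28},"lxi":{"do":61,"jrl":0,"o":53},"y":{"h":85,"rpg":72}}
After op 2 (add /y/t 62): {"cx":{"mao":4,"uip":96,"v":36,"vr":28},"lxi":{"do":61,"jrl":0,"o":53},"y":{"h":85,"rpg":72,"t":62}}
After op 3 (add /cx/uip 73): {"cx":{"mao":4,"uip":73,"v":36,"vr":28},"lxi":{"do":61,"jrl":0,"o":53},"y":{"h":85,"rpg":72,"t":62}}
After op 4 (remove /cx/vr): {"cx":{"mao":4,"uip":73,"v":36},"lxi":{"do":61,"jrl":0,"o":53},"y":{"h":85,"rpg":72,"t":62}}
After op 5 (add /o 58): {"cx":{"mao":4,"uip":73,"v":36},"lxi":{"do":61,"jrl":0,"o":53},"o":58,"y":{"h":85,"rpg":72,"t":62}}
After op 6 (replace /lxi 29): {"cx":{"mao":4,"uip":73,"v":36},"lxi":29,"o":58,"y":{"h":85,"rpg":72,"t":62}}
After op 7 (remove /y/t): {"cx":{"mao":4,"uip":73,"v":36},"lxi":29,"o":58,"y":{"h":85,"rpg":72}}
After op 8 (remove /cx/uip): {"cx":{"mao":4,"v":36},"lxi":29,"o":58,"y":{"h":85,"rpg":72}}
After op 9 (replace /cx/mao 0): {"cx":{"mao":0,"v":36},"lxi":29,"o":58,"y":{"h":85,"rpg":72}}
After op 10 (add /x 83): {"cx":{"mao":0,"v":36},"lxi":29,"o":58,"x":83,"y":{"h":85,"rpg":72}}
After op 11 (remove /y/h): {"cx":{"mao":0,"v":36},"lxi":29,"o":58,"x":83,"y":{"rpg":72}}
Value at /cx/mao: 0

Answer: 0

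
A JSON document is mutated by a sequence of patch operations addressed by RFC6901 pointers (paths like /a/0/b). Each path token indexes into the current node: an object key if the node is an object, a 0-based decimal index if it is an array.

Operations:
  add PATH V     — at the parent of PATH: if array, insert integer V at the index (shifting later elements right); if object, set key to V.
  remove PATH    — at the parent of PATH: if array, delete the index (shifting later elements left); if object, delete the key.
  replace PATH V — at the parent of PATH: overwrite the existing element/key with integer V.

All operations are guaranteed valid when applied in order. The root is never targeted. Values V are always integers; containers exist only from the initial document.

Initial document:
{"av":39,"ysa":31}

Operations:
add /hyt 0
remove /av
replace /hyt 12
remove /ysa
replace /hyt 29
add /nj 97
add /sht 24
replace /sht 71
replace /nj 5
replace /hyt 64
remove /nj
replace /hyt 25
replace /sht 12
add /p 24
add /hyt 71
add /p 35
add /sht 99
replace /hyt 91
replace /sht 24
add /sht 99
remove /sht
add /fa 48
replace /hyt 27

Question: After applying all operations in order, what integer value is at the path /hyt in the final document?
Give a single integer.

After op 1 (add /hyt 0): {"av":39,"hyt":0,"ysa":31}
After op 2 (remove /av): {"hyt":0,"ysa":31}
After op 3 (replace /hyt 12): {"hyt":12,"ysa":31}
After op 4 (remove /ysa): {"hyt":12}
After op 5 (replace /hyt 29): {"hyt":29}
After op 6 (add /nj 97): {"hyt":29,"nj":97}
After op 7 (add /sht 24): {"hyt":29,"nj":97,"sht":24}
After op 8 (replace /sht 71): {"hyt":29,"nj":97,"sht":71}
After op 9 (replace /nj 5): {"hyt":29,"nj":5,"sht":71}
After op 10 (replace /hyt 64): {"hyt":64,"nj":5,"sht":71}
After op 11 (remove /nj): {"hyt":64,"sht":71}
After op 12 (replace /hyt 25): {"hyt":25,"sht":71}
After op 13 (replace /sht 12): {"hyt":25,"sht":12}
After op 14 (add /p 24): {"hyt":25,"p":24,"sht":12}
After op 15 (add /hyt 71): {"hyt":71,"p":24,"sht":12}
After op 16 (add /p 35): {"hyt":71,"p":35,"sht":12}
After op 17 (add /sht 99): {"hyt":71,"p":35,"sht":99}
After op 18 (replace /hyt 91): {"hyt":91,"p":35,"sht":99}
After op 19 (replace /sht 24): {"hyt":91,"p":35,"sht":24}
After op 20 (add /sht 99): {"hyt":91,"p":35,"sht":99}
After op 21 (remove /sht): {"hyt":91,"p":35}
After op 22 (add /fa 48): {"fa":48,"hyt":91,"p":35}
After op 23 (replace /hyt 27): {"fa":48,"hyt":27,"p":35}
Value at /hyt: 27

Answer: 27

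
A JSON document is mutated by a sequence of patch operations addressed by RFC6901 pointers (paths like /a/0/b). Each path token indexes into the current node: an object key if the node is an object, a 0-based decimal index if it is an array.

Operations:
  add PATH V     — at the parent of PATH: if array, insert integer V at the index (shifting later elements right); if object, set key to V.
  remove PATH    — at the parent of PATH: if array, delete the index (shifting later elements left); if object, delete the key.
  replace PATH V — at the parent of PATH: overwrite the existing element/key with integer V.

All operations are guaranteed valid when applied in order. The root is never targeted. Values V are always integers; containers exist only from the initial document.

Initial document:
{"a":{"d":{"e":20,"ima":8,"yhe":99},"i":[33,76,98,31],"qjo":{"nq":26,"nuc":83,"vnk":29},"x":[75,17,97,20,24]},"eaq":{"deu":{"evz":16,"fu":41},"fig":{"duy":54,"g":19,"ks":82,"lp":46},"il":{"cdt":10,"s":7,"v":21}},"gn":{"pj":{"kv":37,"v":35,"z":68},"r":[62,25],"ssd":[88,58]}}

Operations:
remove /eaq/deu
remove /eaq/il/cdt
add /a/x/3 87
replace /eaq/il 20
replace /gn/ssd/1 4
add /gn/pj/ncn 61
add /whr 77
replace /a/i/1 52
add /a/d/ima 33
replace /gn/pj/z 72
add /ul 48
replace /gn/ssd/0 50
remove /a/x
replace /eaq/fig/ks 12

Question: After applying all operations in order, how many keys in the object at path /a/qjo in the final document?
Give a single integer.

Answer: 3

Derivation:
After op 1 (remove /eaq/deu): {"a":{"d":{"e":20,"ima":8,"yhe":99},"i":[33,76,98,31],"qjo":{"nq":26,"nuc":83,"vnk":29},"x":[75,17,97,20,24]},"eaq":{"fig":{"duy":54,"g":19,"ks":82,"lp":46},"il":{"cdt":10,"s":7,"v":21}},"gn":{"pj":{"kv":37,"v":35,"z":68},"r":[62,25],"ssd":[88,58]}}
After op 2 (remove /eaq/il/cdt): {"a":{"d":{"e":20,"ima":8,"yhe":99},"i":[33,76,98,31],"qjo":{"nq":26,"nuc":83,"vnk":29},"x":[75,17,97,20,24]},"eaq":{"fig":{"duy":54,"g":19,"ks":82,"lp":46},"il":{"s":7,"v":21}},"gn":{"pj":{"kv":37,"v":35,"z":68},"r":[62,25],"ssd":[88,58]}}
After op 3 (add /a/x/3 87): {"a":{"d":{"e":20,"ima":8,"yhe":99},"i":[33,76,98,31],"qjo":{"nq":26,"nuc":83,"vnk":29},"x":[75,17,97,87,20,24]},"eaq":{"fig":{"duy":54,"g":19,"ks":82,"lp":46},"il":{"s":7,"v":21}},"gn":{"pj":{"kv":37,"v":35,"z":68},"r":[62,25],"ssd":[88,58]}}
After op 4 (replace /eaq/il 20): {"a":{"d":{"e":20,"ima":8,"yhe":99},"i":[33,76,98,31],"qjo":{"nq":26,"nuc":83,"vnk":29},"x":[75,17,97,87,20,24]},"eaq":{"fig":{"duy":54,"g":19,"ks":82,"lp":46},"il":20},"gn":{"pj":{"kv":37,"v":35,"z":68},"r":[62,25],"ssd":[88,58]}}
After op 5 (replace /gn/ssd/1 4): {"a":{"d":{"e":20,"ima":8,"yhe":99},"i":[33,76,98,31],"qjo":{"nq":26,"nuc":83,"vnk":29},"x":[75,17,97,87,20,24]},"eaq":{"fig":{"duy":54,"g":19,"ks":82,"lp":46},"il":20},"gn":{"pj":{"kv":37,"v":35,"z":68},"r":[62,25],"ssd":[88,4]}}
After op 6 (add /gn/pj/ncn 61): {"a":{"d":{"e":20,"ima":8,"yhe":99},"i":[33,76,98,31],"qjo":{"nq":26,"nuc":83,"vnk":29},"x":[75,17,97,87,20,24]},"eaq":{"fig":{"duy":54,"g":19,"ks":82,"lp":46},"il":20},"gn":{"pj":{"kv":37,"ncn":61,"v":35,"z":68},"r":[62,25],"ssd":[88,4]}}
After op 7 (add /whr 77): {"a":{"d":{"e":20,"ima":8,"yhe":99},"i":[33,76,98,31],"qjo":{"nq":26,"nuc":83,"vnk":29},"x":[75,17,97,87,20,24]},"eaq":{"fig":{"duy":54,"g":19,"ks":82,"lp":46},"il":20},"gn":{"pj":{"kv":37,"ncn":61,"v":35,"z":68},"r":[62,25],"ssd":[88,4]},"whr":77}
After op 8 (replace /a/i/1 52): {"a":{"d":{"e":20,"ima":8,"yhe":99},"i":[33,52,98,31],"qjo":{"nq":26,"nuc":83,"vnk":29},"x":[75,17,97,87,20,24]},"eaq":{"fig":{"duy":54,"g":19,"ks":82,"lp":46},"il":20},"gn":{"pj":{"kv":37,"ncn":61,"v":35,"z":68},"r":[62,25],"ssd":[88,4]},"whr":77}
After op 9 (add /a/d/ima 33): {"a":{"d":{"e":20,"ima":33,"yhe":99},"i":[33,52,98,31],"qjo":{"nq":26,"nuc":83,"vnk":29},"x":[75,17,97,87,20,24]},"eaq":{"fig":{"duy":54,"g":19,"ks":82,"lp":46},"il":20},"gn":{"pj":{"kv":37,"ncn":61,"v":35,"z":68},"r":[62,25],"ssd":[88,4]},"whr":77}
After op 10 (replace /gn/pj/z 72): {"a":{"d":{"e":20,"ima":33,"yhe":99},"i":[33,52,98,31],"qjo":{"nq":26,"nuc":83,"vnk":29},"x":[75,17,97,87,20,24]},"eaq":{"fig":{"duy":54,"g":19,"ks":82,"lp":46},"il":20},"gn":{"pj":{"kv":37,"ncn":61,"v":35,"z":72},"r":[62,25],"ssd":[88,4]},"whr":77}
After op 11 (add /ul 48): {"a":{"d":{"e":20,"ima":33,"yhe":99},"i":[33,52,98,31],"qjo":{"nq":26,"nuc":83,"vnk":29},"x":[75,17,97,87,20,24]},"eaq":{"fig":{"duy":54,"g":19,"ks":82,"lp":46},"il":20},"gn":{"pj":{"kv":37,"ncn":61,"v":35,"z":72},"r":[62,25],"ssd":[88,4]},"ul":48,"whr":77}
After op 12 (replace /gn/ssd/0 50): {"a":{"d":{"e":20,"ima":33,"yhe":99},"i":[33,52,98,31],"qjo":{"nq":26,"nuc":83,"vnk":29},"x":[75,17,97,87,20,24]},"eaq":{"fig":{"duy":54,"g":19,"ks":82,"lp":46},"il":20},"gn":{"pj":{"kv":37,"ncn":61,"v":35,"z":72},"r":[62,25],"ssd":[50,4]},"ul":48,"whr":77}
After op 13 (remove /a/x): {"a":{"d":{"e":20,"ima":33,"yhe":99},"i":[33,52,98,31],"qjo":{"nq":26,"nuc":83,"vnk":29}},"eaq":{"fig":{"duy":54,"g":19,"ks":82,"lp":46},"il":20},"gn":{"pj":{"kv":37,"ncn":61,"v":35,"z":72},"r":[62,25],"ssd":[50,4]},"ul":48,"whr":77}
After op 14 (replace /eaq/fig/ks 12): {"a":{"d":{"e":20,"ima":33,"yhe":99},"i":[33,52,98,31],"qjo":{"nq":26,"nuc":83,"vnk":29}},"eaq":{"fig":{"duy":54,"g":19,"ks":12,"lp":46},"il":20},"gn":{"pj":{"kv":37,"ncn":61,"v":35,"z":72},"r":[62,25],"ssd":[50,4]},"ul":48,"whr":77}
Size at path /a/qjo: 3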